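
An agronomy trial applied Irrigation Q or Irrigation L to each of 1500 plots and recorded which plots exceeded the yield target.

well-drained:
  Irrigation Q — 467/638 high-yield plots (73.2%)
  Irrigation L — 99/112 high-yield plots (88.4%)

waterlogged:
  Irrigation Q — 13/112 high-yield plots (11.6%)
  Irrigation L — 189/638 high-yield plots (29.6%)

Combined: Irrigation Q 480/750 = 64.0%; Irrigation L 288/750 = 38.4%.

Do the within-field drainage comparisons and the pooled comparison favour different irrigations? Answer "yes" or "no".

yes

Within each field drainage level (well-drained 73.2% vs 88.4%; waterlogged 11.6% vs 29.6%), Irrigation L has the higher rate every time. Pooled: 64.0% vs 38.4% — Irrigation Q has the higher rate overall. The two comparisons disagree.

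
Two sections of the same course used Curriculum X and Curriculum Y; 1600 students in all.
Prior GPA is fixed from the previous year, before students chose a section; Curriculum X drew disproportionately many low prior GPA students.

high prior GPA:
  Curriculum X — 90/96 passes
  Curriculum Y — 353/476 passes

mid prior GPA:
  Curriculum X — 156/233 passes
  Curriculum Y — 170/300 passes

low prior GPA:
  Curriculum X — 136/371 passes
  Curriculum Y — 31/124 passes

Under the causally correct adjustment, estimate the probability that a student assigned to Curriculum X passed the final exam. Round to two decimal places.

The prior GPA band-specific comparison favours Curriculum X throughout, but the pooled figures favour Curriculum Y. The question is whether to condition on prior GPA band.
Prior GPA band differs across teaching methods for reasons unrelated to any effect of the teaching method itself, and it separately predicts the outcome — a classic confounder. We must compare within prior GPA band levels.
Standardising Curriculum X to the population prior GPA band mix: 0.357·90/96 + 0.333·156/233 + 0.309·136/371 = 0.672.

0.67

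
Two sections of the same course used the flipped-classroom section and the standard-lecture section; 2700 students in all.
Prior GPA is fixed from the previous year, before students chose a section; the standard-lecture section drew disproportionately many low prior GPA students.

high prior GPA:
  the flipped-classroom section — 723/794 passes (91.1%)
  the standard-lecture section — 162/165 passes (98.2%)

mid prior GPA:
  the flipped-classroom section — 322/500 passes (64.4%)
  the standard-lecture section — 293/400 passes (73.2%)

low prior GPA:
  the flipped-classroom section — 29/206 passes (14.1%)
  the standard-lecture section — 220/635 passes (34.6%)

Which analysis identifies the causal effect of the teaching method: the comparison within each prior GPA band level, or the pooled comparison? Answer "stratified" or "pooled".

stratified

The stratified and pooled comparisons disagree (the standard-lecture section wins within each prior GPA band; the flipped-classroom section wins overall), so the answer turns on the causal role of prior GPA band.
Prior GPA band is set before the teaching method has any effect — it is not caused by the teaching method — and it independently drives the outcome. That makes it a confounder, so the causal comparison is within prior GPA band levels.
Within each level — high prior GPA: 91.1% vs 98.2%; mid prior GPA: 64.4% vs 73.2%; low prior GPA: 14.1% vs 34.6% — the standard-lecture section is higher every time.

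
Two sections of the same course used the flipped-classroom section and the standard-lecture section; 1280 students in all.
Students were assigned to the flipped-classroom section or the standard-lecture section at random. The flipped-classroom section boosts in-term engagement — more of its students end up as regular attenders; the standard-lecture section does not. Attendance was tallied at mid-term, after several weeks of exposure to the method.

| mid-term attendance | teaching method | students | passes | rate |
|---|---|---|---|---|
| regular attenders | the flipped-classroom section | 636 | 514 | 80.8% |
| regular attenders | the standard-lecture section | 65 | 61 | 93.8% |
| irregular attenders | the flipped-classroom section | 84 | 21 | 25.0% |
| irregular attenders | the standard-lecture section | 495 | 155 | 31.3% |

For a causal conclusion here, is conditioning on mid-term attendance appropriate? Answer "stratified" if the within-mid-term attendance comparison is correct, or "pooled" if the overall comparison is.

pooled

Because the teaching method influences mid-term attendance, mid-term attendance is a post-treatment mediator, not a confounder. Stratifying on it would bias the estimate; the causal effect is the crude pooled difference.
Pooled: the flipped-classroom section 74.3% vs the standard-lecture section 38.6%; the flipped-classroom section is higher overall.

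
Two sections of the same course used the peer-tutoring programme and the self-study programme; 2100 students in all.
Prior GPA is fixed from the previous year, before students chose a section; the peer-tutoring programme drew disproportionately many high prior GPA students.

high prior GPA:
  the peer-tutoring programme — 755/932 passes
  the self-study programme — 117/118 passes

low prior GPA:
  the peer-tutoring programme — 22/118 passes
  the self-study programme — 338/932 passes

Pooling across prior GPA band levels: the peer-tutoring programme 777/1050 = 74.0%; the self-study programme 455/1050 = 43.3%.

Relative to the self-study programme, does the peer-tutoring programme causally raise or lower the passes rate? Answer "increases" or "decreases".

Within every prior GPA band level the self-study programme has the higher rate, yet pooled the peer-tutoring programme does — Simpson's reversal.
The imbalance in prior GPA band arose from how students were allocated, not from anything the teaching method did; and prior GPA band independently affects the outcome. The pooled gap is confounded — condition on prior GPA band.
Within each level — high prior GPA: 81.0% vs 99.2%; low prior GPA: 18.6% vs 36.3% — the self-study programme is higher every time.

decreases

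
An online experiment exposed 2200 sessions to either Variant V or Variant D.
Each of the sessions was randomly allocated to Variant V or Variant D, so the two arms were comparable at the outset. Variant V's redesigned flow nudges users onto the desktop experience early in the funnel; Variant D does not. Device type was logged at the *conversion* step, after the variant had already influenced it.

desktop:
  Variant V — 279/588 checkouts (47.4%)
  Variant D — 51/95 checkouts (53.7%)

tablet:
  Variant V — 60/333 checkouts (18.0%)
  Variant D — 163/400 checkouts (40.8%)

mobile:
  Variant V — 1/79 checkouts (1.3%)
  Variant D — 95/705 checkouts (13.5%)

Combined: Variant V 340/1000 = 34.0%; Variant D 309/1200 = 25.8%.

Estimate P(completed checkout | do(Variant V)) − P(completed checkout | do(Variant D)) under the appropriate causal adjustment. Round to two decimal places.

Within every device type level Variant D has the higher rate, yet pooled Variant V does — Simpson's reversal.
The distribution of device type is itself part of what the variant does — it is an intermediate outcome. Holding it fixed would remove that part of the effect; the total effect is the pooled difference.
The causal difference is the pooled difference: 0.340 − 0.258 = +0.083.

+0.08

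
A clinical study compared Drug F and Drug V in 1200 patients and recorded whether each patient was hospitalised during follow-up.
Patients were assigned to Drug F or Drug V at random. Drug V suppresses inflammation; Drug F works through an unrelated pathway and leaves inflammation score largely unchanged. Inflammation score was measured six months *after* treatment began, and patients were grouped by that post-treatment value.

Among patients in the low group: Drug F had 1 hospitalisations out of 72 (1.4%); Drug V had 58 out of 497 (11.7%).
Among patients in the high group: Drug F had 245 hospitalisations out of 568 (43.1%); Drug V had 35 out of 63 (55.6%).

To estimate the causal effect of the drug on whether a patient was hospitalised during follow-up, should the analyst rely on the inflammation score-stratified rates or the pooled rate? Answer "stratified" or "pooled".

The inflammation score-specific comparison favours Drug F throughout, but the pooled figures favour Drug V. The question is whether to condition on inflammation score.
Inflammation score here is a post-treatment variable shaped by the drug; conditioning on it would introduce bias rather than remove it. The overall comparison is the causal one.
Pooled: Drug F 38.4% vs Drug V 16.6%; Drug V is lower overall.

pooled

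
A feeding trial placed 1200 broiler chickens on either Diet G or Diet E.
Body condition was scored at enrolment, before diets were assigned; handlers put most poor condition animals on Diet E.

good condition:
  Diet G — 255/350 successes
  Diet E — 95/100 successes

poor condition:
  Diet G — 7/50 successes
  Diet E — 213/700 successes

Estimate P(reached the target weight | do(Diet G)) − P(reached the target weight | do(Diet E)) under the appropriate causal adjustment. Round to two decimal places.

-0.19

Starting body condition differs across diets for reasons unrelated to any effect of the diet itself, and it separately predicts the outcome — a classic confounder. We must compare within starting body condition levels.
Adjusting over the population distribution of starting body condition: 0.375·(0.729−0.950) + 0.625·(0.140−0.304) = -0.186.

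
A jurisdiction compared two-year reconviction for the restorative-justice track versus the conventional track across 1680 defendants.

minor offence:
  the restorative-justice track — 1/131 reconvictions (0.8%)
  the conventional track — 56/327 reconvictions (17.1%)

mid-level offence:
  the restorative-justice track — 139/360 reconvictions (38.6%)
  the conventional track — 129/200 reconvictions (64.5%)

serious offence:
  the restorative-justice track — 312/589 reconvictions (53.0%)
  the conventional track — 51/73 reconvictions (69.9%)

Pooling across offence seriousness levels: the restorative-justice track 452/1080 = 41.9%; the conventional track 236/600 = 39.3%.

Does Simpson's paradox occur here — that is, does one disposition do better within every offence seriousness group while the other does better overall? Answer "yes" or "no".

Within each offence seriousness level (minor offence 0.8% vs 17.1%; mid-level offence 38.6% vs 64.5%; serious offence 53.0% vs 69.9%), the restorative-justice track has the lower rate every time. Pooled: 41.9% vs 39.3% — the conventional track has the lower rate overall. The two comparisons disagree.

yes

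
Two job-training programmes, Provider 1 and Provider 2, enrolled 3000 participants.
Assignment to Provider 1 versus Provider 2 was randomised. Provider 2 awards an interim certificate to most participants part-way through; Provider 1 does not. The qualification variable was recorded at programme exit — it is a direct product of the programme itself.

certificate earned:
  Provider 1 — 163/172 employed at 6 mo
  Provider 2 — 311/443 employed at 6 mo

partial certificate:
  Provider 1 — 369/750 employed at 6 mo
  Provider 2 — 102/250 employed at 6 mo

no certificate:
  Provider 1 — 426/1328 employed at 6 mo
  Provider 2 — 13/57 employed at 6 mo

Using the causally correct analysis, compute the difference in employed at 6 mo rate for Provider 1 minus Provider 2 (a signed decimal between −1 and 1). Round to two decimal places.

-0.14

The stratified and pooled comparisons disagree (Provider 1 wins within each qualification attained during the programme; Provider 2 wins overall), so the answer turns on the causal role of qualification attained during the programme.
The distribution of qualification attained during the programme is itself part of what the programme does — it is an intermediate outcome. Holding it fixed would remove that part of the effect; the total effect is the pooled difference.
The causal difference is the pooled difference: 0.426 − 0.568 = -0.142.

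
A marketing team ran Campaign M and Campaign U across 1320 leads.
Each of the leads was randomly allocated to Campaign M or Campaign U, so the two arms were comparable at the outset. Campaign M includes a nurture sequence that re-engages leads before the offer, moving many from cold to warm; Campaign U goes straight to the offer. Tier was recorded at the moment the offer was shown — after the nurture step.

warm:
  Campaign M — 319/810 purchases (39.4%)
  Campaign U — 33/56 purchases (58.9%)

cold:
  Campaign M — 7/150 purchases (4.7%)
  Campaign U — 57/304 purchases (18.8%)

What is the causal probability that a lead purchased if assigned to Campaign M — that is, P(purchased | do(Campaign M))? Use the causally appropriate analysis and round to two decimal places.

The stratified and pooled comparisons disagree (Campaign U wins within each engagement tier; Campaign M wins overall), so the answer turns on the causal role of engagement tier.
Engagement tier is downstream of the campaign. One should not condition on a consequence of treatment, so the overall rates are the right comparison.
So P(outcome | do(Campaign M)) is just the pooled rate for Campaign M: 326/960 = 0.340.

0.34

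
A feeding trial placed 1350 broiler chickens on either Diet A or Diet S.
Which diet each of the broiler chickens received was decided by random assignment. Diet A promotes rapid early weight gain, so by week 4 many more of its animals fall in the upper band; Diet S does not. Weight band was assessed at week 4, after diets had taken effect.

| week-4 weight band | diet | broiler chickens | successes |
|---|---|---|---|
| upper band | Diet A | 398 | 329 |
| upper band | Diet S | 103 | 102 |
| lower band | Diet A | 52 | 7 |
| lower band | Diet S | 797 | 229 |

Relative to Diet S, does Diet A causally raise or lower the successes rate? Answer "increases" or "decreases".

increases

Because the diet influences week-4 weight band, week-4 weight band is a post-treatment mediator, not a confounder. Stratifying on it would bias the estimate; the causal effect is the crude pooled difference.
Pooled: Diet A 74.7% vs Diet S 36.8%; Diet A is higher overall.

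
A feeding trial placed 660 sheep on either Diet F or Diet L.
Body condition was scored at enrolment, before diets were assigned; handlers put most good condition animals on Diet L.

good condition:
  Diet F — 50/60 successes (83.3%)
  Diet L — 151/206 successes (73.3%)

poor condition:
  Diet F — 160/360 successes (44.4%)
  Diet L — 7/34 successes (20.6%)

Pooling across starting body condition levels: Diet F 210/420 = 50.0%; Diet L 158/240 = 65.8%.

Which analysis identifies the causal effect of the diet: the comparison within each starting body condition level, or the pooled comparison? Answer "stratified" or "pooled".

stratified

Here starting body condition is a common cause — it drives both which diet a case falls under and the outcome. The crude comparison mixes populations; the stratum-specific rates are the causally relevant ones.
Within each level — good condition: 83.3% vs 73.3%; poor condition: 44.4% vs 20.6% — Diet F is higher every time.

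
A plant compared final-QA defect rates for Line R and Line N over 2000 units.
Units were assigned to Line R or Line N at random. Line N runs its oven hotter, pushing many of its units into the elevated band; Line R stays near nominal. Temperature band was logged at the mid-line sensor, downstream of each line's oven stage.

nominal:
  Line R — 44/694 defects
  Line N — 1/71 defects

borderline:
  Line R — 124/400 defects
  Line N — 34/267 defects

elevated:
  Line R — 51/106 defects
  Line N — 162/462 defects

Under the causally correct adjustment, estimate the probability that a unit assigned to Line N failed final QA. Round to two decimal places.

0.25

In-process temperature band is downstream of the line. One should not condition on a consequence of treatment, so the overall rates are the right comparison.
So P(outcome | do(Line N)) is just the pooled rate for Line N: 197/800 = 0.246.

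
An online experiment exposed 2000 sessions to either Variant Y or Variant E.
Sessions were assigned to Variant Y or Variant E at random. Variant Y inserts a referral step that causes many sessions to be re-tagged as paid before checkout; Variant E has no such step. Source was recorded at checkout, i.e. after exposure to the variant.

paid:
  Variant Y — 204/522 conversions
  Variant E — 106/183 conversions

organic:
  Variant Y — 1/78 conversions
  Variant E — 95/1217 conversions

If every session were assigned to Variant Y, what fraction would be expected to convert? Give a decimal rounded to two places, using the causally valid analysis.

Stratifying would compare variants among sessions the variants themselves sorted into traffic source groups — a form of selection on an intermediate. The unconditioned pooled rates give the total causal effect.
So P(outcome | do(Variant Y)) is just the pooled rate for Variant Y: 205/600 = 0.342.

0.34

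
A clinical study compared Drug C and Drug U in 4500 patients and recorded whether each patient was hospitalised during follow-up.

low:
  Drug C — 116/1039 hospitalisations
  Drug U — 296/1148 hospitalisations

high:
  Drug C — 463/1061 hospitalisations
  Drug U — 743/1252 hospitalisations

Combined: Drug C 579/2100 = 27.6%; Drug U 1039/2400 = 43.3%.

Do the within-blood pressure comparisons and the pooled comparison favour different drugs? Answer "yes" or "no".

Within each blood pressure level (low 11.2% vs 25.8%; high 43.6% vs 59.3%), Drug C has the lower rate every time. Pooled: 27.6% vs 43.3% — Drug C has the lower rate overall. They agree.

no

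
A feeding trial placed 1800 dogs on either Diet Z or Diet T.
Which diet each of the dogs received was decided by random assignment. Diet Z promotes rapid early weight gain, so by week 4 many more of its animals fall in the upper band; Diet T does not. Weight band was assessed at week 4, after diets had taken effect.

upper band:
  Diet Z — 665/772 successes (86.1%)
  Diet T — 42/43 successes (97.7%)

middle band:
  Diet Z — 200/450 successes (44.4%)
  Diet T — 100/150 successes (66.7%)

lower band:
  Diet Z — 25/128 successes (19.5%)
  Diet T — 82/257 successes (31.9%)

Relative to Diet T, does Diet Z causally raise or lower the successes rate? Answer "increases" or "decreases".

Diet T is higher inside every week-4 weight band stratum but Diet Z is higher in aggregate. Whether to stratify depends on how week-4 weight band relates to the diet.
Week-4 weight band is recorded after the diet and is itself shifted by it — it sits on the causal path from diet to outcome. Conditioning on a mediator would strip out part of the effect we want; the pooled comparison gives the total causal effect.
Pooled: Diet Z 65.9% vs Diet T 49.8%; Diet Z is higher overall.

increases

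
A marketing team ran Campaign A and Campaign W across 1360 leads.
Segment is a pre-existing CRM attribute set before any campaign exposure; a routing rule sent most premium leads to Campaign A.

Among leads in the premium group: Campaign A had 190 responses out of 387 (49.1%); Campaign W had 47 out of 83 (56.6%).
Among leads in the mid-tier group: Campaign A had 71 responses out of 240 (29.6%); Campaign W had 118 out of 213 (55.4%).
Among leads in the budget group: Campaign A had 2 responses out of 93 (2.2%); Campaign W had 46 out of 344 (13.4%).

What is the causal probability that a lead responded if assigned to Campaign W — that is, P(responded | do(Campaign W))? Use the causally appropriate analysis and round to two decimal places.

0.42

The stratified and pooled comparisons disagree (Campaign W wins within each customer segment; Campaign A wins overall), so the answer turns on the causal role of customer segment.
Since customer segment is a pre-existing factor (not a product of the campaign) and it affects the outcome on its own, it is a confounder. The stratified rates, not the pooled rate, identify the causal effect.
Standardising Campaign W to the population customer segment mix: 0.346·47/83 + 0.333·118/213 + 0.321·46/344 = 0.423.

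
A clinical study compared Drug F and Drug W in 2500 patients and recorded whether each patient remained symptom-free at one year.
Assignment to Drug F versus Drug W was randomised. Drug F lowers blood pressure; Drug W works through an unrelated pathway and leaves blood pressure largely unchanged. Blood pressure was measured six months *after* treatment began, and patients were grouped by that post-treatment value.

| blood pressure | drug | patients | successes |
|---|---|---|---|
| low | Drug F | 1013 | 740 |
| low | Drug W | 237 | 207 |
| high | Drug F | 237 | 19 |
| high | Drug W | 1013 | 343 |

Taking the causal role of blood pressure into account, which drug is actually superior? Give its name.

Drug F

Blood pressure is recorded after the drug and is itself shifted by it — it sits on the causal path from drug to outcome. Conditioning on a mediator would strip out part of the effect we want; the pooled comparison gives the total causal effect.
Pooled: Drug F 60.7% vs Drug W 44.0%; Drug F is higher overall.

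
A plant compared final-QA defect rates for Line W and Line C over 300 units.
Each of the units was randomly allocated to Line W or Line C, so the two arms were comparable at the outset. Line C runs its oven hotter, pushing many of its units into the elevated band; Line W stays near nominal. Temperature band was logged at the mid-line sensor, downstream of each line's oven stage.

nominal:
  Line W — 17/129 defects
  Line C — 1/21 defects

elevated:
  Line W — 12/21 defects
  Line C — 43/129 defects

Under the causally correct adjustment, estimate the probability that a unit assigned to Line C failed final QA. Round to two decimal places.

0.29

The in-process temperature band-specific comparison favours Line C throughout, but the pooled figures favour Line W. The question is whether to condition on in-process temperature band.
In-process temperature band here is a post-treatment variable shaped by the line; conditioning on it would introduce bias rather than remove it. The overall comparison is the causal one.
So P(outcome | do(Line C)) is just the pooled rate for Line C: 44/150 = 0.293.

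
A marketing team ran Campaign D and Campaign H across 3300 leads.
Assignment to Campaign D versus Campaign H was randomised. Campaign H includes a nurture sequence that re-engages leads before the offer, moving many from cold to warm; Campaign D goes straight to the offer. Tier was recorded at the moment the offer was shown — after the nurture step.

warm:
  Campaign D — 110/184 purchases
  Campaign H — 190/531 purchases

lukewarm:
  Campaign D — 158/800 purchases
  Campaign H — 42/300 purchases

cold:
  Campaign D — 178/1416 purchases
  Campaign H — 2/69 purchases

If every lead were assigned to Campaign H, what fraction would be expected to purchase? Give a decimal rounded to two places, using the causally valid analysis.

0.26

Campaign D is higher inside every engagement tier stratum but Campaign H is higher in aggregate. Whether to stratify depends on how engagement tier relates to the campaign.
Engagement tier here is a post-treatment variable shaped by the campaign; conditioning on it would introduce bias rather than remove it. The overall comparison is the causal one.
So P(outcome | do(Campaign H)) is just the pooled rate for Campaign H: 234/900 = 0.260.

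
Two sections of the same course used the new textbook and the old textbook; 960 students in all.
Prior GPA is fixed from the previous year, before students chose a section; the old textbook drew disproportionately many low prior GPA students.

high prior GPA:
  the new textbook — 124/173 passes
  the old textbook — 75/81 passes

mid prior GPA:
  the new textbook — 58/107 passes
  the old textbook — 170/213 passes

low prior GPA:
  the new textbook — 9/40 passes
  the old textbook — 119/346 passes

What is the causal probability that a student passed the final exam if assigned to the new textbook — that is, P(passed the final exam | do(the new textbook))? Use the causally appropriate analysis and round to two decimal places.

Here prior GPA band is a common cause — it drives both which teaching method a case falls under and the outcome. The crude comparison mixes populations; the stratum-specific rates are the causally relevant ones.
Standardising the new textbook to the population prior GPA band mix: 0.265·124/173 + 0.333·58/107 + 0.402·9/40 = 0.461.

0.46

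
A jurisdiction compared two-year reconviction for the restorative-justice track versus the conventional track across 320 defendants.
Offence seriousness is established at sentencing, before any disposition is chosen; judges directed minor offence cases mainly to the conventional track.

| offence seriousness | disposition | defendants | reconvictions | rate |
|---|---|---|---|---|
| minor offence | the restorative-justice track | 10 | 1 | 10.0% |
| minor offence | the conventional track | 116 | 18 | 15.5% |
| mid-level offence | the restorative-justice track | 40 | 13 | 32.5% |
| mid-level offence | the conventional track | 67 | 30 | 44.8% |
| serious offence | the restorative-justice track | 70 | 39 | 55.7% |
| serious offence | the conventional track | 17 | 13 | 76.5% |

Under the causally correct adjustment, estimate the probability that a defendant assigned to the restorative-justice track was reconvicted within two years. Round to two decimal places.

Offence seriousness satisfies the back-door criterion: it is not a descendant of the disposition, and it blocks the spurious path from disposition to outcome. Adjusting for it (i.e., using the within-offence seriousness rates) gives the causal effect.
Standardising the restorative-justice track to the population offence seriousness mix: 0.394·1/10 + 0.334·13/40 + 0.272·39/70 = 0.300.

0.30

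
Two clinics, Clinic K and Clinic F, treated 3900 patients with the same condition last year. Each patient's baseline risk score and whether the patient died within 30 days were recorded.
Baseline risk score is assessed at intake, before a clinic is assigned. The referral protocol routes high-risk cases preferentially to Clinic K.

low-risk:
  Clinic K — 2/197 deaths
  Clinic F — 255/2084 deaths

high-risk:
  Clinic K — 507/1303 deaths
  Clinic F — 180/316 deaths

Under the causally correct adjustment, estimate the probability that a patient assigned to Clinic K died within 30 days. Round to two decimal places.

0.17

Since baseline risk score is a pre-existing factor (not a product of the clinic) and it affects the outcome on its own, it is a confounder. The stratified rates, not the pooled rate, identify the causal effect.
Standardising Clinic K to the population baseline risk score mix: 0.585·2/197 + 0.415·507/1303 = 0.167.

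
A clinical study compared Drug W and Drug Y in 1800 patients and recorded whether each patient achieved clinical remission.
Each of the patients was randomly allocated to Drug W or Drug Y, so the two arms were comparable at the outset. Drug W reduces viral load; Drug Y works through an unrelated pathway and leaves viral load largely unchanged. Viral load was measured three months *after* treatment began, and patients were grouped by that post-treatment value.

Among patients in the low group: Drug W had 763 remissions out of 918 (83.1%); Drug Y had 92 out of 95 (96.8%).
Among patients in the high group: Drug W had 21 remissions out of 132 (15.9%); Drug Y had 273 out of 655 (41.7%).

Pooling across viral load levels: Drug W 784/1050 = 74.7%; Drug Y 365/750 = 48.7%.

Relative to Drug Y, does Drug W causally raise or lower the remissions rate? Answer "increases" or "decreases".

Stratifying would compare drugs among patients the drugs themselves sorted into viral load groups — a form of selection on an intermediate. The unconditioned pooled rates give the total causal effect.
Pooled: Drug W 74.7% vs Drug Y 48.7%; Drug W is higher overall.

increases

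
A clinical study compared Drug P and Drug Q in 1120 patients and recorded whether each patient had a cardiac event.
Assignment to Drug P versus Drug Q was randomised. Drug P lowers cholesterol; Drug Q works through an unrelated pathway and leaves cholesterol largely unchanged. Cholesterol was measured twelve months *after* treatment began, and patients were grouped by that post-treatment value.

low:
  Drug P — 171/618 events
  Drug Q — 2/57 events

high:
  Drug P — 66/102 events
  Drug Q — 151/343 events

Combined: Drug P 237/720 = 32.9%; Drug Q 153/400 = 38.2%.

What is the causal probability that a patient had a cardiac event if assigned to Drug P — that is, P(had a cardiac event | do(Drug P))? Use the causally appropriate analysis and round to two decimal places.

0.33

Cholesterol is downstream of the drug. One should not condition on a consequence of treatment, so the overall rates are the right comparison.
So P(outcome | do(Drug P)) is just the pooled rate for Drug P: 237/720 = 0.329.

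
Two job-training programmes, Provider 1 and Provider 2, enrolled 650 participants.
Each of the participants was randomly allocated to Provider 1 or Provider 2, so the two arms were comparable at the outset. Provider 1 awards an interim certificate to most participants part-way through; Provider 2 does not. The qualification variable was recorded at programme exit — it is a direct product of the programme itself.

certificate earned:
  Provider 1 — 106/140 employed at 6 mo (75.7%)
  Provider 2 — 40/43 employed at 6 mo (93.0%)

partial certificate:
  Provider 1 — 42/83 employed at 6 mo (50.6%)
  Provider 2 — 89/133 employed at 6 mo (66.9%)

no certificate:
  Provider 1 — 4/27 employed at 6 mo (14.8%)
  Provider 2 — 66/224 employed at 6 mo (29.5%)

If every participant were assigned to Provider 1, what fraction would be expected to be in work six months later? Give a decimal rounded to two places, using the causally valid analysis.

Qualification attained during the programme is downstream of the programme. One should not condition on a consequence of treatment, so the overall rates are the right comparison.
So P(outcome | do(Provider 1)) is just the pooled rate for Provider 1: 152/250 = 0.608.

0.61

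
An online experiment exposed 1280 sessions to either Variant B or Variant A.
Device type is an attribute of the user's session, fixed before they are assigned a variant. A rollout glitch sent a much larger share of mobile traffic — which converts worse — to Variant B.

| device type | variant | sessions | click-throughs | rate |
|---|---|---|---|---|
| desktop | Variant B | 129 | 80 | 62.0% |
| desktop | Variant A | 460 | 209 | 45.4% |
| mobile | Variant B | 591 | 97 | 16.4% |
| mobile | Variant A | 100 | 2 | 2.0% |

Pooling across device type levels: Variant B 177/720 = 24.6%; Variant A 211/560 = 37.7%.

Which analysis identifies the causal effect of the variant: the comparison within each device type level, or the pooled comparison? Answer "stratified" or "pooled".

Since device type is a pre-existing factor (not a product of the variant) and it affects the outcome on its own, it is a confounder. The stratified rates, not the pooled rate, identify the causal effect.
Within each level — desktop: 62.0% vs 45.4%; mobile: 16.4% vs 2.0% — Variant B is higher every time.

stratified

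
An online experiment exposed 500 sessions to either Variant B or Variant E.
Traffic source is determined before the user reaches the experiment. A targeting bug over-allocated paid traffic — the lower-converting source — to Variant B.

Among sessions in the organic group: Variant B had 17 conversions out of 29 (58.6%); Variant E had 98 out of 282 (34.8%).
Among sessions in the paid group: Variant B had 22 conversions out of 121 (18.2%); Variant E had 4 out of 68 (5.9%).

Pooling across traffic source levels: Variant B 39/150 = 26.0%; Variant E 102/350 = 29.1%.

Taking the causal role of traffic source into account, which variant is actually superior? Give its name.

Variant B

Since traffic source is a pre-existing factor (not a product of the variant) and it affects the outcome on its own, it is a confounder. The stratified rates, not the pooled rate, identify the causal effect.
Within each level — organic: 58.6% vs 34.8%; paid: 18.2% vs 5.9% — Variant B is higher every time.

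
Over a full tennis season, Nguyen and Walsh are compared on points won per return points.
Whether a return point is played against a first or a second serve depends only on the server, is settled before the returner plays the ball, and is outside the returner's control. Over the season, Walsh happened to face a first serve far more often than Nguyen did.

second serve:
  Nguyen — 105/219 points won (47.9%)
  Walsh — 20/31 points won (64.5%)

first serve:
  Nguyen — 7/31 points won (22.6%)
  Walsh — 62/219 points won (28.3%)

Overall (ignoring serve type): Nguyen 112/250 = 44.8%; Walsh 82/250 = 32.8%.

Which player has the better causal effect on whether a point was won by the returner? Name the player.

The stratified and pooled comparisons disagree (Walsh wins within each serve type; Nguyen wins overall), so the answer turns on the causal role of serve type.
Here serve type is a common cause — it drives both which player a case falls under and the outcome. The crude comparison mixes populations; the stratum-specific rates are the causally relevant ones.
Within each level — second serve: 47.9% vs 64.5%; first serve: 22.6% vs 28.3% — Walsh is higher every time.

Walsh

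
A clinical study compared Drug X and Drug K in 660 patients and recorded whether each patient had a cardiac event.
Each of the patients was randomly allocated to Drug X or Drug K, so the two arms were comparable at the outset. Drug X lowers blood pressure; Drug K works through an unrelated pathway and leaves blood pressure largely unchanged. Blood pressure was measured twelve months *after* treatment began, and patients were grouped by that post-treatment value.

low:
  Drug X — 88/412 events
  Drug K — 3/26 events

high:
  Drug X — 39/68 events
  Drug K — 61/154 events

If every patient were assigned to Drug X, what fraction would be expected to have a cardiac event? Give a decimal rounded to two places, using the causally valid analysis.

The stratified and pooled comparisons disagree (Drug K wins within each blood pressure; Drug X wins overall), so the answer turns on the causal role of blood pressure.
Stratifying would compare drugs among patients the drugs themselves sorted into blood pressure groups — a form of selection on an intermediate. The unconditioned pooled rates give the total causal effect.
So P(outcome | do(Drug X)) is just the pooled rate for Drug X: 127/480 = 0.265.

0.26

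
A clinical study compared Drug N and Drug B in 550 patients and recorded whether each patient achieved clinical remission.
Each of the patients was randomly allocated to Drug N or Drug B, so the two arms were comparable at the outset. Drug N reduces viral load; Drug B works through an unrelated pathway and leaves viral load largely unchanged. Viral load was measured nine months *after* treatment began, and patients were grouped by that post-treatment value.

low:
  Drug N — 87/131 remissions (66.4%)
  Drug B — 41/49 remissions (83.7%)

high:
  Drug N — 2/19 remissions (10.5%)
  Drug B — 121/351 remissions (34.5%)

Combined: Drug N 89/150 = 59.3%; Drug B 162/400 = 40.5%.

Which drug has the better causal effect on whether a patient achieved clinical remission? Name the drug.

Within every viral load level Drug B has the higher rate, yet pooled Drug N does — Simpson's reversal.
Viral load is downstream of the drug. One should not condition on a consequence of treatment, so the overall rates are the right comparison.
Pooled: Drug N 59.3% vs Drug B 40.5%; Drug N is higher overall.

Drug N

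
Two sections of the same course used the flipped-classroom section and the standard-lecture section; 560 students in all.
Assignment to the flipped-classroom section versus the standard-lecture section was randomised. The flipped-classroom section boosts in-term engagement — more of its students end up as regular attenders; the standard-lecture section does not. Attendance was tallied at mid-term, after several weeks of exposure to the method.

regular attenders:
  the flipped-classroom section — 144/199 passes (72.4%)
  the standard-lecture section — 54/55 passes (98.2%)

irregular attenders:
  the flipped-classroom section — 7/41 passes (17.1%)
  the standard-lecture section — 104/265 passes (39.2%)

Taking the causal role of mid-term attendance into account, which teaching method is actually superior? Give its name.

Because the teaching method influences mid-term attendance, mid-term attendance is a post-treatment mediator, not a confounder. Stratifying on it would bias the estimate; the causal effect is the crude pooled difference.
Pooled: the flipped-classroom section 62.9% vs the standard-lecture section 49.4%; the flipped-classroom section is higher overall.

the flipped-classroom section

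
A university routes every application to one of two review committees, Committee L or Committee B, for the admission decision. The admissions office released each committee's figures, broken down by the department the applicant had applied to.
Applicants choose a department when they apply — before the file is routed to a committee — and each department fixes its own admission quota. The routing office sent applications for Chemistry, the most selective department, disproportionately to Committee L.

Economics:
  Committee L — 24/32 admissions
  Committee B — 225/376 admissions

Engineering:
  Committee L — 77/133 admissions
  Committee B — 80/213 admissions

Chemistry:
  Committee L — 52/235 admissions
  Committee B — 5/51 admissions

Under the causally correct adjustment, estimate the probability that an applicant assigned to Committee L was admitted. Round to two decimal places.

Committee L is higher inside every department stratum but Committee B is higher in aggregate. Whether to stratify depends on how department relates to the review committee.
Department satisfies the back-door criterion: it is not a descendant of the review committee, and it blocks the spurious path from review committee to outcome. Adjusting for it (i.e., using the within-department rates) gives the causal effect.
Standardising Committee L to the population department mix: 0.392·24/32 + 0.333·77/133 + 0.275·52/235 = 0.548.

0.55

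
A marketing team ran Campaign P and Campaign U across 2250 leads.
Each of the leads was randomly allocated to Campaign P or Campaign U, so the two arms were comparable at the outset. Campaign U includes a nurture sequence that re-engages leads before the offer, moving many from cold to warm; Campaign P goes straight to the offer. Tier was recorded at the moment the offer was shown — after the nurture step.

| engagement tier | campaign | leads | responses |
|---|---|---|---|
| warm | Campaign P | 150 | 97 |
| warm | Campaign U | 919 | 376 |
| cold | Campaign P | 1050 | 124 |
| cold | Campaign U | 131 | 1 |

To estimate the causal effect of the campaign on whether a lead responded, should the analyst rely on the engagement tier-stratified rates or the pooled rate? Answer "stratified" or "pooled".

pooled

Campaign P is higher inside every engagement tier stratum but Campaign U is higher in aggregate. Whether to stratify depends on how engagement tier relates to the campaign.
Stratifying would compare campaigns among leads the campaigns themselves sorted into engagement tier groups — a form of selection on an intermediate. The unconditioned pooled rates give the total causal effect.
Pooled: Campaign P 18.4% vs Campaign U 35.9%; Campaign U is higher overall.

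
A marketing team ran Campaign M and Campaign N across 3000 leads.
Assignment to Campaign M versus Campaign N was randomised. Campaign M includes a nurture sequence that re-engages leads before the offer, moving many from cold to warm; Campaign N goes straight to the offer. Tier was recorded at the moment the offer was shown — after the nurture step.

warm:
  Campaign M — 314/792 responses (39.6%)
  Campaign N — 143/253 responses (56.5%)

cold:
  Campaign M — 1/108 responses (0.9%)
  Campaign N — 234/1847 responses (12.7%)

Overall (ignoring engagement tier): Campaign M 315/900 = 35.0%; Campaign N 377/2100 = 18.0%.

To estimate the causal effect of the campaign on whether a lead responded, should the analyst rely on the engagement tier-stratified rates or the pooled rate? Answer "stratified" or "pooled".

Campaign N is higher inside every engagement tier stratum but Campaign M is higher in aggregate. Whether to stratify depends on how engagement tier relates to the campaign.
Engagement tier is recorded after the campaign and is itself shifted by it — it sits on the causal path from campaign to outcome. Conditioning on a mediator would strip out part of the effect we want; the pooled comparison gives the total causal effect.
Pooled: Campaign M 35.0% vs Campaign N 18.0%; Campaign M is higher overall.

pooled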